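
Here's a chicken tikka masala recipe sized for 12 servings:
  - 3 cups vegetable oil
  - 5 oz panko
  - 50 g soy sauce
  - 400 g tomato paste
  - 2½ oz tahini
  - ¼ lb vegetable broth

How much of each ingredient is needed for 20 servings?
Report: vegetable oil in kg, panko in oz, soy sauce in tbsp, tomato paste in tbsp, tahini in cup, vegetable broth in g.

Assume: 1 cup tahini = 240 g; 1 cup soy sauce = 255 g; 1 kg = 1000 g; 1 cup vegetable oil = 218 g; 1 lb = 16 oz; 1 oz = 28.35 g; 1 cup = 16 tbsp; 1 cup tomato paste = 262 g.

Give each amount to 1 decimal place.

Scaling factor: 20/12 = 5/3.
vegetable oil: 3 cup × 5/3 × 218 g/cup ÷ 1000 g/kg ≈ 1.1 kg
panko: 5 oz × 5/3 ≈ 8.3 oz
soy sauce: 50 g × 5/3 ÷ 255 g/cup × 16 tbsp/cup ≈ 5.2 tbsp
tomato paste: 400 g × 5/3 ÷ 262 g/cup × 16 tbsp/cup ≈ 40.7 tbsp
tahini: 2.5 oz × 5/3 × 28.35 g/oz ÷ 240 g/cup ≈ 0.5 cup
vegetable broth: 0.25 lb × 5/3 × 16 oz/lb × 28.35 g/oz = 189.0 g

vegetable oil: 1.1 kg; panko: 8.3 oz; soy sauce: 5.2 tbsp; tomato paste: 40.7 tbsp; tahini: 0.5 cup; vegetable broth: 189.0 g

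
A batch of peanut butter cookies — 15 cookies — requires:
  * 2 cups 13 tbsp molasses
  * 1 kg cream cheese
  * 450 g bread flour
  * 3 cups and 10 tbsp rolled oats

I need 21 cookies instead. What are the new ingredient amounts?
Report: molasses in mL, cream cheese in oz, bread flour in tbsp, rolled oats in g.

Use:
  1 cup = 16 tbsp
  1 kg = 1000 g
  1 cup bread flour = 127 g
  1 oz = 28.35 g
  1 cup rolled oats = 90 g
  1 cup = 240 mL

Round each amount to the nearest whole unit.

Scaling factor: 21/15 = 7/5 = 1.4.
molasses: (2 cup + 13 tbsp = 2.8125 cup) × 7/5 × 240 mL/cup = 945 mL
cream cheese: 1 kg × 7/5 × 1000 g/kg ÷ 28.35 g/oz ≈ 49 oz
bread flour: 450 g × 7/5 ÷ 127 g/cup × 16 tbsp/cup ≈ 79 tbsp
rolled oats: (3 cup + 10 tbsp = 3.625 cup) × 7/5 × 90 g/cup ≈ 457 g

molasses: 945 mL; cream cheese: 49 oz; bread flour: 79 tbsp; rolled oats: 457 g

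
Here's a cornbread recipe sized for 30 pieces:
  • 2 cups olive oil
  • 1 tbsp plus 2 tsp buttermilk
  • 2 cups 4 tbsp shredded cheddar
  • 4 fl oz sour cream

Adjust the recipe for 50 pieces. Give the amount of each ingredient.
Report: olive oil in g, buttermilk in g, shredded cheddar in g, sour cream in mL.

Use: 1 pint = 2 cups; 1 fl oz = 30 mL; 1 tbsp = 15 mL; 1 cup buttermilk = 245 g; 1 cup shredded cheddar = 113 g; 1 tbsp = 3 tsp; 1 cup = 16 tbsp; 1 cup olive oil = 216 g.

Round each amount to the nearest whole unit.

olive oil: 720 g; buttermilk: 43 g; shredded cheddar: 424 g; sour cream: 200 mL

Scaling factor: 50/30 = 5/3.
olive oil: 2 cup × 5/3 × 216 g/cup = 720 g
buttermilk: (1 tbsp + 2 tsp = 5/3 tbsp) × 5/3 ÷ 16 tbsp/cup × 245 g/cup ≈ 43 g
shredded cheddar: (2 cup + 4 tbsp = 2.25 cup) × 5/3 × 113 g/cup ≈ 424 g
sour cream: 4 fl oz × 5/3 × 30 mL/fl oz = 200 mL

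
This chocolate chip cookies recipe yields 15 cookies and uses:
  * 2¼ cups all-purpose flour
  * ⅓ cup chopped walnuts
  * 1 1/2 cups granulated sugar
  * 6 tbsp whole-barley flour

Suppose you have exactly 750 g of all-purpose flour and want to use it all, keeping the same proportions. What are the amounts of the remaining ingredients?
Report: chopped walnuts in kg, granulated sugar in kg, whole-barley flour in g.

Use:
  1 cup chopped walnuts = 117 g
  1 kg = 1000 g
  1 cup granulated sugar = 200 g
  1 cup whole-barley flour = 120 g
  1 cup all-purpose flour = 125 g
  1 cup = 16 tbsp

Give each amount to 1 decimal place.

chopped walnuts: 0.1 kg; granulated sugar: 0.8 kg; whole-barley flour: 120.0 g

The original recipe has 281.25 g of all-purpose flour, so the scaling factor is 750 ÷ 281.25 = 8/3.
chopped walnuts: 1/3 cup × 8/3 × 117 g/cup ÷ 1000 g/kg ≈ 0.1 kg
granulated sugar: 1.5 cup × 8/3 × 200 g/cup ÷ 1000 g/kg = 0.8 kg
whole-barley flour: 6 tbsp × 8/3 ÷ 16 tbsp/cup × 120 g/cup = 120.0 g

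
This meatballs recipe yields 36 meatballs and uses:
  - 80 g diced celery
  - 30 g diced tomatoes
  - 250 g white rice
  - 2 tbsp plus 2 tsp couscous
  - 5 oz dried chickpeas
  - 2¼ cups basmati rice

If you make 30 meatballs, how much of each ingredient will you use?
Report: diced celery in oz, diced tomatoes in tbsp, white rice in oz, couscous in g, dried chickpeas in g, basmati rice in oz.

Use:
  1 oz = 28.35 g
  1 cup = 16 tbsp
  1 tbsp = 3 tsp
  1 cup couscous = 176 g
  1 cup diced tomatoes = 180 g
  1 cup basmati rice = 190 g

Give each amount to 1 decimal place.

diced celery: 2.4 oz; diced tomatoes: 2.2 tbsp; white rice: 7.3 oz; couscous: 24.4 g; dried chickpeas: 118.1 g; basmati rice: 12.6 oz

Scaling factor: 30/36 = 5/6.
diced celery: 80 g × 5/6 ÷ 28.35 g/oz ≈ 2.4 oz
diced tomatoes: 30 g × 5/6 ÷ 180 g/cup × 16 tbsp/cup ≈ 2.2 tbsp
white rice: 250 g × 5/6 ÷ 28.35 g/oz ≈ 7.3 oz
couscous: (2 tbsp + 2 tsp = 8/3 tbsp) × 5/6 ÷ 16 tbsp/cup × 176 g/cup ≈ 24.4 g
dried chickpeas: 5 oz × 5/6 × 28.35 g/oz ≈ 118.1 g
basmati rice: 2.25 cup × 5/6 × 190 g/cup ÷ 28.35 g/oz ≈ 12.6 oz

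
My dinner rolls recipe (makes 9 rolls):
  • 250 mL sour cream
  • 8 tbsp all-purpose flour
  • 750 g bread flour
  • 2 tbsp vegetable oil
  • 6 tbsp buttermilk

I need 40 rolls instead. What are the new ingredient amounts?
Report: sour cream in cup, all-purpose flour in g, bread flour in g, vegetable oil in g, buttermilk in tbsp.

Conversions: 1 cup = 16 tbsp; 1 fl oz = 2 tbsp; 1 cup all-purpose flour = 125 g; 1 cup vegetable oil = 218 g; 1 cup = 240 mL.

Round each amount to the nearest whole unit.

sour cream: 5 cup; all-purpose flour: 278 g; bread flour: 3333 g; vegetable oil: 121 g; buttermilk: 27 tbsp

Scaling factor: 40/9.
sour cream: 250 mL × 40/9 ÷ 240 mL/cup ≈ 5 cup
all-purpose flour: 8 tbsp × 40/9 ÷ 16 tbsp/cup × 125 g/cup ≈ 278 g
bread flour: 750 g × 40/9 ≈ 3333 g
vegetable oil: 2 tbsp × 40/9 ÷ 16 tbsp/cup × 218 g/cup ≈ 121 g
buttermilk: 6 tbsp × 40/9 ≈ 27 tbsp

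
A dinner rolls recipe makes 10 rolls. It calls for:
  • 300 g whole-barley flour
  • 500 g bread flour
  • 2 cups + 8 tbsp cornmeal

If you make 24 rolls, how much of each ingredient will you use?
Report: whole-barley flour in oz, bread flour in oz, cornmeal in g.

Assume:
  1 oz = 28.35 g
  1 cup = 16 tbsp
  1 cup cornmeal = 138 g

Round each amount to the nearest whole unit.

whole-barley flour: 25 oz; bread flour: 42 oz; cornmeal: 828 g

Scaling factor: 24/10 = 12/5 = 2.4.
whole-barley flour: 300 g × 12/5 ÷ 28.35 g/oz ≈ 25 oz
bread flour: 500 g × 12/5 ÷ 28.35 g/oz ≈ 42 oz
cornmeal: (2 cup + 8 tbsp = 2.5 cup) × 12/5 × 138 g/cup = 828 g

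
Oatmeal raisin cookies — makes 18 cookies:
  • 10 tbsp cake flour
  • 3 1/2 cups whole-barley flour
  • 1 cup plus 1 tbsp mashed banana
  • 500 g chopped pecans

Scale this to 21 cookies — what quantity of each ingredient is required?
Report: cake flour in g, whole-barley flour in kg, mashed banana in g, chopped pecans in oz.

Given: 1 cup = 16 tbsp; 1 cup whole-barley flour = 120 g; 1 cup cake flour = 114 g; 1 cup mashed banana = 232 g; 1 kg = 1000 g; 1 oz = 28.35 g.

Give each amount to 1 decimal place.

Scaling factor: 21/18 = 7/6.
cake flour: 10 tbsp × 7/6 ÷ 16 tbsp/cup × 114 g/cup ≈ 83.1 g
whole-barley flour: 3.5 cup × 7/6 × 120 g/cup ÷ 1000 g/kg ≈ 0.5 kg
mashed banana: (1 cup + 1 tbsp = 1.0625 cup) × 7/6 × 232 g/cup ≈ 287.6 g
chopped pecans: 500 g × 7/6 ÷ 28.35 g/oz ≈ 20.6 oz

cake flour: 83.1 g; whole-barley flour: 0.5 kg; mashed banana: 287.6 g; chopped pecans: 20.6 oz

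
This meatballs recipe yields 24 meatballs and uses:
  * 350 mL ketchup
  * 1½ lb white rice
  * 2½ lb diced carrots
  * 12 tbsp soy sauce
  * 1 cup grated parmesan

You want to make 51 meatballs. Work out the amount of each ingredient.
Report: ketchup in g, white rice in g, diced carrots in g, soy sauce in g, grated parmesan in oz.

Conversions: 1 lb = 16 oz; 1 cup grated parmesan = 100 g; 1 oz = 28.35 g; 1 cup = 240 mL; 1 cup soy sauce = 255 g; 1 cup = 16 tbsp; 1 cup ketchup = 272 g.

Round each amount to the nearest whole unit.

Scaling factor: 51/24 = 17/8 = 2.125.
ketchup: 350 mL × 17/8 ÷ 240 mL/cup × 272 g/cup ≈ 843 g
white rice: 1.5 lb × 17/8 × 16 oz/lb × 28.35 g/oz ≈ 1446 g
diced carrots: 2.5 lb × 17/8 × 16 oz/lb × 28.35 g/oz ≈ 2410 g
soy sauce: 12 tbsp × 17/8 ÷ 16 tbsp/cup × 255 g/cup ≈ 406 g
grated parmesan: 1 cup × 17/8 × 100 g/cup ÷ 28.35 g/oz ≈ 7 oz

ketchup: 843 g; white rice: 1446 g; diced carrots: 2410 g; soy sauce: 406 g; grated parmesan: 7 oz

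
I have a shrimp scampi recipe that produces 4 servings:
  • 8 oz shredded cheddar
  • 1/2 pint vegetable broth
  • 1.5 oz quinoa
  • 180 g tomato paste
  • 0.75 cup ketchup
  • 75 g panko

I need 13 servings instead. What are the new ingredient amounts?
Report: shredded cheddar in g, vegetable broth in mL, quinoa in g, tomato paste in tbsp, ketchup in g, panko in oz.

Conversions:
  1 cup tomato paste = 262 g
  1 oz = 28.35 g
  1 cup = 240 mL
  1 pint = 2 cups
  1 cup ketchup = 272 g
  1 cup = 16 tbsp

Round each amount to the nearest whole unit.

shredded cheddar: 737 g; vegetable broth: 780 mL; quinoa: 138 g; tomato paste: 36 tbsp; ketchup: 663 g; panko: 9 oz

Scaling factor: 13/4 = 3.25.
shredded cheddar: 8 oz × 13/4 × 28.35 g/oz ≈ 737 g
vegetable broth: 0.5 pint × 13/4 × 2 cup/pint × 240 mL/cup = 780 mL
quinoa: 1.5 oz × 13/4 × 28.35 g/oz ≈ 138 g
tomato paste: 180 g × 13/4 ÷ 262 g/cup × 16 tbsp/cup ≈ 36 tbsp
ketchup: 0.75 cup × 13/4 × 272 g/cup = 663 g
panko: 75 g × 13/4 ÷ 28.35 g/oz ≈ 9 oz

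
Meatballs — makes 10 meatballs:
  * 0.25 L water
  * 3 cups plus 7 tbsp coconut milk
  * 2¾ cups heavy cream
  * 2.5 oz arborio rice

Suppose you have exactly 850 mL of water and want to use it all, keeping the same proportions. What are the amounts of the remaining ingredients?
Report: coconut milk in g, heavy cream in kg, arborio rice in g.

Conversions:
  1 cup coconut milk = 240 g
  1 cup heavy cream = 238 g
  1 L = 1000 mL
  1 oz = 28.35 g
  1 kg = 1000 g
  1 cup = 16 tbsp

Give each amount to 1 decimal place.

coconut milk: 2805.0 g; heavy cream: 2.2 kg; arborio rice: 241.0 g

The original recipe has 250 mL of water, so the scaling factor is 850 ÷ 250 = 17/5 = 3.4.
coconut milk: (3 cup + 7 tbsp = 3.4375 cup) × 17/5 × 240 g/cup = 2805.0 g
heavy cream: 2.75 cup × 17/5 × 238 g/cup ÷ 1000 g/kg ≈ 2.2 kg
arborio rice: 2.5 oz × 17/5 × 28.35 g/oz ≈ 241.0 g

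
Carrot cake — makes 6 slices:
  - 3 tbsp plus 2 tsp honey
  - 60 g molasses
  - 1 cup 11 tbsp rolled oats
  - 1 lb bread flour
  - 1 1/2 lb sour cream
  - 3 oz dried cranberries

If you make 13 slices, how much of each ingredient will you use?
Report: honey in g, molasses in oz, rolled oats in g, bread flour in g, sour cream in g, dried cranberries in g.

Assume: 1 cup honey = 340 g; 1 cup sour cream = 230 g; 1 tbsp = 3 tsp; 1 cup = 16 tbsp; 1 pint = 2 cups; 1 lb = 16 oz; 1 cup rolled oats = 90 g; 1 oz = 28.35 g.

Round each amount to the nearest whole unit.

honey: 169 g; molasses: 5 oz; rolled oats: 329 g; bread flour: 983 g; sour cream: 1474 g; dried cranberries: 184 g

Scaling factor: 13/6.
honey: (3 tbsp + 2 tsp = 11/3 tbsp) × 13/6 ÷ 16 tbsp/cup × 340 g/cup ≈ 169 g
molasses: 60 g × 13/6 ÷ 28.35 g/oz ≈ 5 oz
rolled oats: (1 cup + 11 tbsp = 1.6875 cup) × 13/6 × 90 g/cup ≈ 329 g
bread flour: 1 lb × 13/6 × 16 oz/lb × 28.35 g/oz ≈ 983 g
sour cream: 1.5 lb × 13/6 × 16 oz/lb × 28.35 g/oz ≈ 1474 g
dried cranberries: 3 oz × 13/6 × 28.35 g/oz ≈ 184 g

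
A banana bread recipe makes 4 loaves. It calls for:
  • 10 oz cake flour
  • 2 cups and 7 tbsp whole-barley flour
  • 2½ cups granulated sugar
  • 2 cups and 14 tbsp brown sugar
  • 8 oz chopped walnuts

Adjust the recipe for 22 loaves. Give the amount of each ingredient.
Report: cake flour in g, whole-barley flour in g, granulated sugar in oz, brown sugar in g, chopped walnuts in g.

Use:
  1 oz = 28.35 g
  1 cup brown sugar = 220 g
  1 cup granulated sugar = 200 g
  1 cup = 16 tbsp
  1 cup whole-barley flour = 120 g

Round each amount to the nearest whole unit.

Scaling factor: 22/4 = 11/2 = 5.5.
cake flour: 10 oz × 11/2 × 28.35 g/oz ≈ 1559 g
whole-barley flour: (2 cup + 7 tbsp = 2.4375 cup) × 11/2 × 120 g/cup ≈ 1609 g
granulated sugar: 2.5 cup × 11/2 × 200 g/cup ÷ 28.35 g/oz ≈ 97 oz
brown sugar: (2 cup + 14 tbsp = 2.875 cup) × 11/2 × 220 g/cup ≈ 3479 g
chopped walnuts: 8 oz × 11/2 × 28.35 g/oz ≈ 1247 g

cake flour: 1559 g; whole-barley flour: 1609 g; granulated sugar: 97 oz; brown sugar: 3479 g; chopped walnuts: 1247 g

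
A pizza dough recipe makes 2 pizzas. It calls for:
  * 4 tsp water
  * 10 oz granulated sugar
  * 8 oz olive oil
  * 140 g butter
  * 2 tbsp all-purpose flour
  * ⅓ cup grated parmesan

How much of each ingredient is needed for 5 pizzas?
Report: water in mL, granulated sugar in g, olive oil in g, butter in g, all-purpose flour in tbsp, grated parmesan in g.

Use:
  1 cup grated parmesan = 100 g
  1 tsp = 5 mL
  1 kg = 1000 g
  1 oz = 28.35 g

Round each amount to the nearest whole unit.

water: 50 mL; granulated sugar: 709 g; olive oil: 567 g; butter: 350 g; all-purpose flour: 5 tbsp; grated parmesan: 83 g

Scaling factor: 5/2 = 2.5.
water: 4 tsp × 5/2 × 5 mL/tsp = 50 mL
granulated sugar: 10 oz × 5/2 × 28.35 g/oz ≈ 709 g
olive oil: 8 oz × 5/2 × 28.35 g/oz = 567 g
butter: 140 g × 5/2 = 350 g
all-purpose flour: 2 tbsp × 5/2 = 5 tbsp
grated parmesan: 1/3 cup × 5/2 × 100 g/cup ≈ 83 g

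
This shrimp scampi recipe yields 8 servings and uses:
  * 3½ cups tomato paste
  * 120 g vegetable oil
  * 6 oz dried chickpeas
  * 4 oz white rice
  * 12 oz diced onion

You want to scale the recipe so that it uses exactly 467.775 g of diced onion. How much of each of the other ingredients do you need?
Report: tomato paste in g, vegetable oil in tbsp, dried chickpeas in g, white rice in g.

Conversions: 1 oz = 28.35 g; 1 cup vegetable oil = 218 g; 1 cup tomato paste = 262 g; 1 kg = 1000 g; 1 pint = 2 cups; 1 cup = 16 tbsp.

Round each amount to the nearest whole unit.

The original recipe has 340.2 g of diced onion, so the scaling factor is 467.775 ÷ 340.2 = 11/8 = 1.375.
tomato paste: 3.5 cup × 11/8 × 262 g/cup ≈ 1261 g
vegetable oil: 120 g × 11/8 ÷ 218 g/cup × 16 tbsp/cup ≈ 12 tbsp
dried chickpeas: 6 oz × 11/8 × 28.35 g/oz ≈ 234 g
white rice: 4 oz × 11/8 × 28.35 g/oz ≈ 156 g

tomato paste: 1261 g; vegetable oil: 12 tbsp; dried chickpeas: 234 g; white rice: 156 g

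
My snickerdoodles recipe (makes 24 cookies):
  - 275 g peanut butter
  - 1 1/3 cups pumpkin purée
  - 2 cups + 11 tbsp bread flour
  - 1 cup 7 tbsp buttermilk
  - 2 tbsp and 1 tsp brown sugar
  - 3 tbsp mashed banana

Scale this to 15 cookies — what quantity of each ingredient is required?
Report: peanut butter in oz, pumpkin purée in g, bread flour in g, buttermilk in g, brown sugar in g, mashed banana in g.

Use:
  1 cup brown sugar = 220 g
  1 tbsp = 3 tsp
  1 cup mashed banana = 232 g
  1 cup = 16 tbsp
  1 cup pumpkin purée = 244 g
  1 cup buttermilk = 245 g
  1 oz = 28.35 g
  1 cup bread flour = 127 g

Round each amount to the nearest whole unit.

peanut butter: 6 oz; pumpkin purée: 203 g; bread flour: 213 g; buttermilk: 220 g; brown sugar: 20 g; mashed banana: 27 g

Scaling factor: 15/24 = 5/8 = 0.625.
peanut butter: 275 g × 5/8 ÷ 28.35 g/oz ≈ 6 oz
pumpkin purée: 4/3 cup × 5/8 × 244 g/cup ≈ 203 g
bread flour: (2 cup + 11 tbsp = 2.6875 cup) × 5/8 × 127 g/cup ≈ 213 g
buttermilk: (1 cup + 7 tbsp = 1.4375 cup) × 5/8 × 245 g/cup ≈ 220 g
brown sugar: (2 tbsp + 1 tsp = 7/3 tbsp) × 5/8 ÷ 16 tbsp/cup × 220 g/cup ≈ 20 g
mashed banana: 3 tbsp × 5/8 ÷ 16 tbsp/cup × 232 g/cup ≈ 27 g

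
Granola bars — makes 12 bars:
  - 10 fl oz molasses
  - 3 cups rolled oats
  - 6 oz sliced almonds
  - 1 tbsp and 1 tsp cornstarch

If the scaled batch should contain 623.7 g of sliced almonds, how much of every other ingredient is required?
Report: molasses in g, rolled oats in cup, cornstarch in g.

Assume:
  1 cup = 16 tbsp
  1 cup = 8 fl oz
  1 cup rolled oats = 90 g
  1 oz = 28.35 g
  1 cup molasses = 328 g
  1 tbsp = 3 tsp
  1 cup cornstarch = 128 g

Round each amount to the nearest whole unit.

The original recipe has 170.1 g of sliced almonds, so the scaling factor is 623.7 ÷ 170.1 = 11/3.
molasses: 10 fl oz × 11/3 ÷ 8 fl oz/cup × 328 g/cup ≈ 1503 g
rolled oats: 3 cup × 11/3 = 11 cup
cornstarch: (1 tbsp + 1 tsp = 4/3 tbsp) × 11/3 ÷ 16 tbsp/cup × 128 g/cup ≈ 39 g

molasses: 1503 g; rolled oats: 11 cup; cornstarch: 39 g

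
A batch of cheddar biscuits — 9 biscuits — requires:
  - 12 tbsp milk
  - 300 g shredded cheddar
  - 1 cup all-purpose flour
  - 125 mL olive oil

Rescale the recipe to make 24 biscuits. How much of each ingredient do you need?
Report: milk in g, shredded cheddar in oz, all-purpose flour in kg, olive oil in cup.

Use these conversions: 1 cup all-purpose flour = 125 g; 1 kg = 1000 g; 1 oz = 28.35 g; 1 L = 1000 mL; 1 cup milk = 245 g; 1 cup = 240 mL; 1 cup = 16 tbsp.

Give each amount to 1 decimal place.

Scaling factor: 24/9 = 8/3.
milk: 12 tbsp × 8/3 ÷ 16 tbsp/cup × 245 g/cup = 490.0 g
shredded cheddar: 300 g × 8/3 ÷ 28.35 g/oz ≈ 28.2 oz
all-purpose flour: 1 cup × 8/3 × 125 g/cup ÷ 1000 g/kg ≈ 0.3 kg
olive oil: 125 mL × 8/3 ÷ 240 mL/cup ≈ 1.4 cup

milk: 490.0 g; shredded cheddar: 28.2 oz; all-purpose flour: 0.3 kg; olive oil: 1.4 cup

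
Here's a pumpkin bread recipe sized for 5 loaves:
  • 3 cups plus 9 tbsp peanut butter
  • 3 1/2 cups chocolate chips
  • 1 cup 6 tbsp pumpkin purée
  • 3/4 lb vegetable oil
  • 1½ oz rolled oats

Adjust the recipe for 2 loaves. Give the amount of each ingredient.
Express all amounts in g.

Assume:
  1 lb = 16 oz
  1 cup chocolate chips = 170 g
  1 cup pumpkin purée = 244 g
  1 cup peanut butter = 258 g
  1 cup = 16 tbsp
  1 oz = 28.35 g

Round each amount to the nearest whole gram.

Scaling factor: 2/5 = 0.4.
peanut butter: (3 cup + 9 tbsp = 3.5625 cup) × 2/5 × 258 g/cup ≈ 368 g
chocolate chips: 3.5 cup × 2/5 × 170 g/cup = 238 g
pumpkin purée: (1 cup + 6 tbsp = 1.375 cup) × 2/5 × 244 g/cup ≈ 134 g
vegetable oil: 0.75 lb × 2/5 × 16 oz/lb × 28.35 g/oz ≈ 136 g
rolled oats: 1.5 oz × 2/5 × 28.35 g/oz ≈ 17 g

peanut butter: 368 g; chocolate chips: 238 g; pumpkin purée: 134 g; vegetable oil: 136 g; rolled oats: 17 g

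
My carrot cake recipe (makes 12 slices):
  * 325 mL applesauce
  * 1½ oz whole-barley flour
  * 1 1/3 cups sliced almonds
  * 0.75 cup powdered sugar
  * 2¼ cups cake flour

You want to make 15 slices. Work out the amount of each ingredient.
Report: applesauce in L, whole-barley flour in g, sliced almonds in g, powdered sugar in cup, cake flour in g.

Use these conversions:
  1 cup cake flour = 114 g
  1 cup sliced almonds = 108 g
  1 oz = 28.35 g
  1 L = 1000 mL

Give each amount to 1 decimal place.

Scaling factor: 15/12 = 5/4 = 1.25.
applesauce: 325 mL × 5/4 ÷ 1000 mL/L ≈ 0.4 L
whole-barley flour: 1.5 oz × 5/4 × 28.35 g/oz ≈ 53.2 g
sliced almonds: 4/3 cup × 5/4 × 108 g/cup = 180.0 g
powdered sugar: 0.75 cup × 5/4 ≈ 0.9 cup
cake flour: 2.25 cup × 5/4 × 114 g/cup ≈ 320.6 g

applesauce: 0.4 L; whole-barley flour: 53.2 g; sliced almonds: 180.0 g; powdered sugar: 0.9 cup; cake flour: 320.6 g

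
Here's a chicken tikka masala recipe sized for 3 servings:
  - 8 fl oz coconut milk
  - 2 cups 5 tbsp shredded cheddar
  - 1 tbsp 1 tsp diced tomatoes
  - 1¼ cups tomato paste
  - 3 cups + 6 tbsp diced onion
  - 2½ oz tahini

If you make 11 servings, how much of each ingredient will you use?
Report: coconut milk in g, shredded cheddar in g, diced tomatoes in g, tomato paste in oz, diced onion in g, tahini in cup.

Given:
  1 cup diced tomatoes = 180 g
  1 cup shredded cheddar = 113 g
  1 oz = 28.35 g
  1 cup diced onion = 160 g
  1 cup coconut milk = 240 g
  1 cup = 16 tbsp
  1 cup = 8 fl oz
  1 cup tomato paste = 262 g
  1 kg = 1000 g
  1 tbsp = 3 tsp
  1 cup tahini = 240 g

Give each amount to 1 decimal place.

coconut milk: 880.0 g; shredded cheddar: 958.1 g; diced tomatoes: 55.0 g; tomato paste: 42.4 oz; diced onion: 1980.0 g; tahini: 1.1 cup

Scaling factor: 11/3.
coconut milk: 8 fl oz × 11/3 ÷ 8 fl oz/cup × 240 g/cup = 880.0 g
shredded cheddar: (2 cup + 5 tbsp = 2.3125 cup) × 11/3 × 113 g/cup ≈ 958.1 g
diced tomatoes: (1 tbsp + 1 tsp = 4/3 tbsp) × 11/3 ÷ 16 tbsp/cup × 180 g/cup = 55.0 g
tomato paste: 1.25 cup × 11/3 × 262 g/cup ÷ 28.35 g/oz ≈ 42.4 oz
diced onion: (3 cup + 6 tbsp = 3.375 cup) × 11/3 × 160 g/cup = 1980.0 g
tahini: 2.5 oz × 11/3 × 28.35 g/oz ÷ 240 g/cup ≈ 1.1 cup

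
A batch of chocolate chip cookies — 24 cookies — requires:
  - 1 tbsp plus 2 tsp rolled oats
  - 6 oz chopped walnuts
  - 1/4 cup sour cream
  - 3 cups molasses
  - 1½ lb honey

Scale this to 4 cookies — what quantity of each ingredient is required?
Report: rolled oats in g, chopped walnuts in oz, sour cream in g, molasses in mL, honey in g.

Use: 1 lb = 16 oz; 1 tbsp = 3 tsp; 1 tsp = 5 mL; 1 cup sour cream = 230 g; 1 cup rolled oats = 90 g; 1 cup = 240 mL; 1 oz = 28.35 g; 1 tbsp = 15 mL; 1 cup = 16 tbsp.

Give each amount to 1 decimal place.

rolled oats: 1.6 g; chopped walnuts: 1.0 oz; sour cream: 9.6 g; molasses: 120.0 mL; honey: 113.4 g

Scaling factor: 4/24 = 1/6.
rolled oats: (1 tbsp + 2 tsp = 5/3 tbsp) × 1/6 ÷ 16 tbsp/cup × 90 g/cup ≈ 1.6 g
chopped walnuts: 6 oz × 1/6 = 1.0 oz
sour cream: 0.25 cup × 1/6 × 230 g/cup ≈ 9.6 g
molasses: 3 cup × 1/6 × 240 mL/cup = 120.0 mL
honey: 1.5 lb × 1/6 × 16 oz/lb × 28.35 g/oz = 113.4 g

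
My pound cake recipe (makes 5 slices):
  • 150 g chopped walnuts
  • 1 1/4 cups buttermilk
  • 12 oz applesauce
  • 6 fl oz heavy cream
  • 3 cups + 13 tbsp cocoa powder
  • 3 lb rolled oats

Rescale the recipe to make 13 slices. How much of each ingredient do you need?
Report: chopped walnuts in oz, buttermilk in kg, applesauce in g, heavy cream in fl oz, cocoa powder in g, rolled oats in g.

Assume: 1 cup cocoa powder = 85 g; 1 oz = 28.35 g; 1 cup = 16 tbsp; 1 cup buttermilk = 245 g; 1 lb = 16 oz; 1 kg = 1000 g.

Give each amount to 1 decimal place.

chopped walnuts: 13.8 oz; buttermilk: 0.8 kg; applesauce: 884.5 g; heavy cream: 15.6 fl oz; cocoa powder: 842.6 g; rolled oats: 3538.1 g

Scaling factor: 13/5 = 2.6.
chopped walnuts: 150 g × 13/5 ÷ 28.35 g/oz ≈ 13.8 oz
buttermilk: 1.25 cup × 13/5 × 245 g/cup ÷ 1000 g/kg ≈ 0.8 kg
applesauce: 12 oz × 13/5 × 28.35 g/oz ≈ 884.5 g
heavy cream: 6 fl oz × 13/5 = 15.6 fl oz
cocoa powder: (3 cup + 13 tbsp = 3.8125 cup) × 13/5 × 85 g/cup ≈ 842.6 g
rolled oats: 3 lb × 13/5 × 16 oz/lb × 28.35 g/oz ≈ 3538.1 g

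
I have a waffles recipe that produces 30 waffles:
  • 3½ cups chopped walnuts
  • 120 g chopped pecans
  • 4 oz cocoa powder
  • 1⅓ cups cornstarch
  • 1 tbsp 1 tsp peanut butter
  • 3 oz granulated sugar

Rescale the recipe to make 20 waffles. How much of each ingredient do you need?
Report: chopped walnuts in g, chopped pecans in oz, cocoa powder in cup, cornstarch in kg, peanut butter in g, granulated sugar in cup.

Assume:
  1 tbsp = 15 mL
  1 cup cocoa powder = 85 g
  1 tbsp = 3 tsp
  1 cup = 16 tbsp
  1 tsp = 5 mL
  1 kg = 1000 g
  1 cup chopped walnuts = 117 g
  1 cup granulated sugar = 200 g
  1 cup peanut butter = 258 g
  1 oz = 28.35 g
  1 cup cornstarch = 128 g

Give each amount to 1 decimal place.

Scaling factor: 20/30 = 2/3.
chopped walnuts: 3.5 cup × 2/3 × 117 g/cup = 273.0 g
chopped pecans: 120 g × 2/3 ÷ 28.35 g/oz ≈ 2.8 oz
cocoa powder: 4 oz × 2/3 × 28.35 g/oz ÷ 85 g/cup ≈ 0.9 cup
cornstarch: 4/3 cup × 2/3 × 128 g/cup ÷ 1000 g/kg ≈ 0.1 kg
peanut butter: (1 tbsp + 1 tsp = 4/3 tbsp) × 2/3 ÷ 16 tbsp/cup × 258 g/cup ≈ 14.3 g
granulated sugar: 3 oz × 2/3 × 28.35 g/oz ÷ 200 g/cup ≈ 0.3 cup

chopped walnuts: 273.0 g; chopped pecans: 2.8 oz; cocoa powder: 0.9 cup; cornstarch: 0.1 kg; peanut butter: 14.3 g; granulated sugar: 0.3 cup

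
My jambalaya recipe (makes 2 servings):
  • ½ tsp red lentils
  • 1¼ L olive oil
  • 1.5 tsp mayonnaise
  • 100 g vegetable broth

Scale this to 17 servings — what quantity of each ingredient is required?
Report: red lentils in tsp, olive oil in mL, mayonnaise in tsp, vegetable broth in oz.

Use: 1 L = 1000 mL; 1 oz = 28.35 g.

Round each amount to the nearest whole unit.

red lentils: 4 tsp; olive oil: 10625 mL; mayonnaise: 13 tsp; vegetable broth: 30 oz

Scaling factor: 17/2 = 8.5.
red lentils: 0.5 tsp × 17/2 ≈ 4 tsp
olive oil: 1.25 L × 17/2 × 1000 mL/L = 10625 mL
mayonnaise: 1.5 tsp × 17/2 ≈ 13 tsp
vegetable broth: 100 g × 17/2 ÷ 28.35 g/oz ≈ 30 oz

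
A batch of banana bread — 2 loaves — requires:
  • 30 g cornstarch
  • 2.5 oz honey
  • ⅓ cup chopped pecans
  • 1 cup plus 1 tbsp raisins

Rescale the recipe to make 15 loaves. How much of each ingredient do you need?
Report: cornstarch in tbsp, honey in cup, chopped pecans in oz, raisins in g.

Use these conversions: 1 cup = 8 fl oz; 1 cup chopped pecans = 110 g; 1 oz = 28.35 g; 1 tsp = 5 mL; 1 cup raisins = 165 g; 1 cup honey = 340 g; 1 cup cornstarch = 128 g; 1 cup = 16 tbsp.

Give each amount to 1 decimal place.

cornstarch: 28.1 tbsp; honey: 1.6 cup; chopped pecans: 9.7 oz; raisins: 1314.8 g

Scaling factor: 15/2 = 7.5.
cornstarch: 30 g × 15/2 ÷ 128 g/cup × 16 tbsp/cup ≈ 28.1 tbsp
honey: 2.5 oz × 15/2 × 28.35 g/oz ÷ 340 g/cup ≈ 1.6 cup
chopped pecans: 1/3 cup × 15/2 × 110 g/cup ÷ 28.35 g/oz ≈ 9.7 oz
raisins: (1 cup + 1 tbsp = 1.0625 cup) × 15/2 × 165 g/cup ≈ 1314.8 g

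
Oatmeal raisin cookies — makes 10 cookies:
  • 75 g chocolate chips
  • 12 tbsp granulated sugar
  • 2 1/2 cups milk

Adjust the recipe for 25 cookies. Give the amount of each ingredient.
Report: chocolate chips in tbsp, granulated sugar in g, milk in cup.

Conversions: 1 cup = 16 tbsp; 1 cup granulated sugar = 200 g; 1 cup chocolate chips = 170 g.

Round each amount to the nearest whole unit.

chocolate chips: 18 tbsp; granulated sugar: 375 g; milk: 6 cup

Scaling factor: 25/10 = 5/2 = 2.5.
chocolate chips: 75 g × 5/2 ÷ 170 g/cup × 16 tbsp/cup ≈ 18 tbsp
granulated sugar: 12 tbsp × 5/2 ÷ 16 tbsp/cup × 200 g/cup = 375 g
milk: 2.5 cup × 5/2 ≈ 6 cup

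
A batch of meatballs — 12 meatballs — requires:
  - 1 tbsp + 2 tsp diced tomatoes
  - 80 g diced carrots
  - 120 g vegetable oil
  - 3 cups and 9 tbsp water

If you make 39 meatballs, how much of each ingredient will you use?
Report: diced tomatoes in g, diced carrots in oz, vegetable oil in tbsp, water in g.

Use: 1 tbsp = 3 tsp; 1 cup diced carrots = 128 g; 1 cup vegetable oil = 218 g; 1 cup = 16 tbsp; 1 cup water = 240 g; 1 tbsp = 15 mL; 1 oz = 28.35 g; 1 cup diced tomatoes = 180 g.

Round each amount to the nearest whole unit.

diced tomatoes: 61 g; diced carrots: 9 oz; vegetable oil: 29 tbsp; water: 2779 g

Scaling factor: 39/12 = 13/4 = 3.25.
diced tomatoes: (1 tbsp + 2 tsp = 5/3 tbsp) × 13/4 ÷ 16 tbsp/cup × 180 g/cup ≈ 61 g
diced carrots: 80 g × 13/4 ÷ 28.35 g/oz ≈ 9 oz
vegetable oil: 120 g × 13/4 ÷ 218 g/cup × 16 tbsp/cup ≈ 29 tbsp
water: (3 cup + 9 tbsp = 3.5625 cup) × 13/4 × 240 g/cup ≈ 2779 g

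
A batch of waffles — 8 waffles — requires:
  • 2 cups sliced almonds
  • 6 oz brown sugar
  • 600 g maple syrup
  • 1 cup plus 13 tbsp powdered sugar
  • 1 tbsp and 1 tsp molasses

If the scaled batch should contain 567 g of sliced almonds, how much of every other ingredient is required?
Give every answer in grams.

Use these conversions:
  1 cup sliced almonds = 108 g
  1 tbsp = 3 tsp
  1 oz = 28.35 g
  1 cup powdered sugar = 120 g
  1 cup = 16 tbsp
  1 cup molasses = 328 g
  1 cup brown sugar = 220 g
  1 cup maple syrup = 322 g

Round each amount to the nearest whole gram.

The original recipe has 216 g of sliced almonds, so the scaling factor is 567 ÷ 216 = 21/8 = 2.625.
brown sugar: 6 oz × 21/8 × 28.35 g/oz ≈ 447 g
maple syrup: 600 g × 21/8 = 1575 g
powdered sugar: (1 cup + 13 tbsp = 1.8125 cup) × 21/8 × 120 g/cup ≈ 571 g
molasses: (1 tbsp + 1 tsp = 4/3 tbsp) × 21/8 ÷ 16 tbsp/cup × 328 g/cup ≈ 72 g

brown sugar: 447 g; maple syrup: 1575 g; powdered sugar: 571 g; molasses: 72 g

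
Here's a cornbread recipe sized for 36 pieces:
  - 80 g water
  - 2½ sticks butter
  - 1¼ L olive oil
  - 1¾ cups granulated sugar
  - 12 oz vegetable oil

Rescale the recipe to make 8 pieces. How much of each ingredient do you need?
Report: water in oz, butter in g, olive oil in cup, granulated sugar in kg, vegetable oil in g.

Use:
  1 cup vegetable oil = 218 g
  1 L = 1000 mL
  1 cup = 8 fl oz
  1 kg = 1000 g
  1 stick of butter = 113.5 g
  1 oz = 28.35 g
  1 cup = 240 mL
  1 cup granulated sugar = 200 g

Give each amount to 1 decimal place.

water: 0.6 oz; butter: 63.1 g; olive oil: 1.2 cup; granulated sugar: 0.1 kg; vegetable oil: 75.6 g

Scaling factor: 8/36 = 2/9.
water: 80 g × 2/9 ÷ 28.35 g/oz ≈ 0.6 oz
butter: 2.5 stick × 2/9 × 113.5 g/stick ≈ 63.1 g
olive oil: 1.25 L × 2/9 × 1000 mL/L ÷ 240 mL/cup ≈ 1.2 cup
granulated sugar: 1.75 cup × 2/9 × 200 g/cup ÷ 1000 g/kg ≈ 0.1 kg
vegetable oil: 12 oz × 2/9 × 28.35 g/oz = 75.6 g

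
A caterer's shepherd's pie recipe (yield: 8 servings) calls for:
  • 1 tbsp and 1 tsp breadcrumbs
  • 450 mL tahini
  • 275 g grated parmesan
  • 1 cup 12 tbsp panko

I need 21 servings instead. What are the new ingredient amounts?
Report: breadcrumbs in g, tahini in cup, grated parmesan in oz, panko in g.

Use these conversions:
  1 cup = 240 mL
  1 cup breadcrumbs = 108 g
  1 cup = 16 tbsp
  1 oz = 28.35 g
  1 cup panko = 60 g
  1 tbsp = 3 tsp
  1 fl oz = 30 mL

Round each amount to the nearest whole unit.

Scaling factor: 21/8 = 2.625.
breadcrumbs: (1 tbsp + 1 tsp = 4/3 tbsp) × 21/8 ÷ 16 tbsp/cup × 108 g/cup ≈ 24 g
tahini: 450 mL × 21/8 ÷ 240 mL/cup ≈ 5 cup
grated parmesan: 275 g × 21/8 ÷ 28.35 g/oz ≈ 25 oz
panko: (1 cup + 12 tbsp = 1.75 cup) × 21/8 × 60 g/cup ≈ 276 g

breadcrumbs: 24 g; tahini: 5 cup; grated parmesan: 25 oz; panko: 276 g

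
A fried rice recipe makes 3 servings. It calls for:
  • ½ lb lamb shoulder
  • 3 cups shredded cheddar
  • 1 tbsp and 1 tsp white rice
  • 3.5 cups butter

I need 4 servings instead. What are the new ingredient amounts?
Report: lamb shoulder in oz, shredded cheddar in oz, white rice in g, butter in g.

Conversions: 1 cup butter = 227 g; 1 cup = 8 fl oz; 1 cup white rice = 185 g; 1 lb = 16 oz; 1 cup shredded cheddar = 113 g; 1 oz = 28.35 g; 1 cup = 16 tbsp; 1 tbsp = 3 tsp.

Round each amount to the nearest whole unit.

lamb shoulder: 11 oz; shredded cheddar: 16 oz; white rice: 21 g; butter: 1059 g

Scaling factor: 4/3.
lamb shoulder: 0.5 lb × 4/3 × 16 oz/lb ≈ 11 oz
shredded cheddar: 3 cup × 4/3 × 113 g/cup ÷ 28.35 g/oz ≈ 16 oz
white rice: (1 tbsp + 1 tsp = 4/3 tbsp) × 4/3 ÷ 16 tbsp/cup × 185 g/cup ≈ 21 g
butter: 3.5 cup × 4/3 × 227 g/cup ≈ 1059 g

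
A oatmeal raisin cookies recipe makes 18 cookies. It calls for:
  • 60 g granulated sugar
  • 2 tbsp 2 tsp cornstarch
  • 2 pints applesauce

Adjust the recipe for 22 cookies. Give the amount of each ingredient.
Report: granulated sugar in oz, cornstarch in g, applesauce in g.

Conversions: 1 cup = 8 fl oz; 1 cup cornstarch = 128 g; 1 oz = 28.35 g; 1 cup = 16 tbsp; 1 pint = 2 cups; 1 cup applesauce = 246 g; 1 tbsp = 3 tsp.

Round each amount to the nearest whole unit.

Scaling factor: 22/18 = 11/9.
granulated sugar: 60 g × 11/9 ÷ 28.35 g/oz ≈ 3 oz
cornstarch: (2 tbsp + 2 tsp = 8/3 tbsp) × 11/9 ÷ 16 tbsp/cup × 128 g/cup ≈ 26 g
applesauce: 2 pint × 11/9 × 2 cup/pint × 246 g/cup ≈ 1203 g

granulated sugar: 3 oz; cornstarch: 26 g; applesauce: 1203 g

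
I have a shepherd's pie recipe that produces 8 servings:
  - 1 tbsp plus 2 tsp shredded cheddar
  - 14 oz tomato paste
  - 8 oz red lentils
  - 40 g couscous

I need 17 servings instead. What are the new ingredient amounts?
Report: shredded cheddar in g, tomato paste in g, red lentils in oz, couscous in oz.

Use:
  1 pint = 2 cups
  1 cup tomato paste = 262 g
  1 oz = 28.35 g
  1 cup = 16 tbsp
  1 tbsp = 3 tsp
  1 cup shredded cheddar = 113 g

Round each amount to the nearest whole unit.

Scaling factor: 17/8 = 2.125.
shredded cheddar: (1 tbsp + 2 tsp = 5/3 tbsp) × 17/8 ÷ 16 tbsp/cup × 113 g/cup ≈ 25 g
tomato paste: 14 oz × 17/8 × 28.35 g/oz ≈ 843 g
red lentils: 8 oz × 17/8 = 17 oz
couscous: 40 g × 17/8 ÷ 28.35 g/oz ≈ 3 oz

shredded cheddar: 25 g; tomato paste: 843 g; red lentils: 17 oz; couscous: 3 oz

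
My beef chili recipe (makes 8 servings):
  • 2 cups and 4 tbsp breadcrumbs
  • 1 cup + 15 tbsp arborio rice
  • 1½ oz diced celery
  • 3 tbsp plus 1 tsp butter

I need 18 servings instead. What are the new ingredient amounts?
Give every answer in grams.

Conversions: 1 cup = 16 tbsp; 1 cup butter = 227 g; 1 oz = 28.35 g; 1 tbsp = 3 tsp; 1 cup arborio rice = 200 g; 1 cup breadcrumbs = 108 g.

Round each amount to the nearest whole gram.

breadcrumbs: 547 g; arborio rice: 872 g; diced celery: 96 g; butter: 106 g

Scaling factor: 18/8 = 9/4 = 2.25.
breadcrumbs: (2 cup + 4 tbsp = 2.25 cup) × 9/4 × 108 g/cup ≈ 547 g
arborio rice: (1 cup + 15 tbsp = 1.9375 cup) × 9/4 × 200 g/cup ≈ 872 g
diced celery: 1.5 oz × 9/4 × 28.35 g/oz ≈ 96 g
butter: (3 tbsp + 1 tsp = 10/3 tbsp) × 9/4 ÷ 16 tbsp/cup × 227 g/cup ≈ 106 g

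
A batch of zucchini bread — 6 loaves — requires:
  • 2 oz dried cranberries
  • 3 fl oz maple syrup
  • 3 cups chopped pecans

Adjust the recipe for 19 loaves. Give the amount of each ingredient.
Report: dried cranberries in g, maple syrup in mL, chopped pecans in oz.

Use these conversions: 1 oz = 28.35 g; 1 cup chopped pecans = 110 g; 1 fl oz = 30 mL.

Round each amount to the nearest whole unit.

dried cranberries: 180 g; maple syrup: 285 mL; chopped pecans: 37 oz

Scaling factor: 19/6.
dried cranberries: 2 oz × 19/6 × 28.35 g/oz ≈ 180 g
maple syrup: 3 fl oz × 19/6 × 30 mL/fl oz = 285 mL
chopped pecans: 3 cup × 19/6 × 110 g/cup ÷ 28.35 g/oz ≈ 37 oz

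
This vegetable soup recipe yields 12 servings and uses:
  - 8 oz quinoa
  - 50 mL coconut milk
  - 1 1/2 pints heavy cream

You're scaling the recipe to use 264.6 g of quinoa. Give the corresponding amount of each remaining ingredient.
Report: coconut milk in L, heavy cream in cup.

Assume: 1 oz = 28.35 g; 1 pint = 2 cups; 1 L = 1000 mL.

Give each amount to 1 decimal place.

coconut milk: 0.1 L; heavy cream: 3.5 cup

The original recipe has 226.8 g of quinoa, so the scaling factor is 264.6 ÷ 226.8 = 7/6.
coconut milk: 50 mL × 7/6 ÷ 1000 mL/L ≈ 0.1 L
heavy cream: 1.5 pint × 7/6 × 2 cup/pint = 3.5 cup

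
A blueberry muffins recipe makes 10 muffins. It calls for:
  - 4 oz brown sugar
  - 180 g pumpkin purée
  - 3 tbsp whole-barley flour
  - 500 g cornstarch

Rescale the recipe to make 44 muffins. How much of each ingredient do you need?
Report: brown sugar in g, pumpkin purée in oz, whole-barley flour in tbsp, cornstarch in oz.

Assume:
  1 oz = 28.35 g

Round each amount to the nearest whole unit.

brown sugar: 499 g; pumpkin purée: 28 oz; whole-barley flour: 13 tbsp; cornstarch: 78 oz

Scaling factor: 44/10 = 22/5 = 4.4.
brown sugar: 4 oz × 22/5 × 28.35 g/oz ≈ 499 g
pumpkin purée: 180 g × 22/5 ÷ 28.35 g/oz ≈ 28 oz
whole-barley flour: 3 tbsp × 22/5 ≈ 13 tbsp
cornstarch: 500 g × 22/5 ÷ 28.35 g/oz ≈ 78 oz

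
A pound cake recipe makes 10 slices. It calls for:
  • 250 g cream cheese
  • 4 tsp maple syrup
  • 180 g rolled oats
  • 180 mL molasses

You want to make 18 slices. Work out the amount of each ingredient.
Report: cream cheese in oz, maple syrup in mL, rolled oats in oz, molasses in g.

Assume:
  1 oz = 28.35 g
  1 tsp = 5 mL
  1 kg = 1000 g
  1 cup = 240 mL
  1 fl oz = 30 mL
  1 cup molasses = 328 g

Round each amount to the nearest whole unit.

cream cheese: 16 oz; maple syrup: 36 mL; rolled oats: 11 oz; molasses: 443 g

Scaling factor: 18/10 = 9/5 = 1.8.
cream cheese: 250 g × 9/5 ÷ 28.35 g/oz ≈ 16 oz
maple syrup: 4 tsp × 9/5 × 5 mL/tsp = 36 mL
rolled oats: 180 g × 9/5 ÷ 28.35 g/oz ≈ 11 oz
molasses: 180 mL × 9/5 ÷ 240 mL/cup × 328 g/cup ≈ 443 g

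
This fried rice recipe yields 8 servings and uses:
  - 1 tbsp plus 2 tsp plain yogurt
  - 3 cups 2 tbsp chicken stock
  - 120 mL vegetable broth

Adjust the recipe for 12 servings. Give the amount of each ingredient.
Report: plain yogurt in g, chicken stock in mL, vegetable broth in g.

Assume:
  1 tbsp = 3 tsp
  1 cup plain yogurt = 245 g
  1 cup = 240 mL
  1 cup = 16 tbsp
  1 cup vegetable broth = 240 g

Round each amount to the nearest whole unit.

plain yogurt: 38 g; chicken stock: 1125 mL; vegetable broth: 180 g

Scaling factor: 12/8 = 3/2 = 1.5.
plain yogurt: (1 tbsp + 2 tsp = 5/3 tbsp) × 3/2 ÷ 16 tbsp/cup × 245 g/cup ≈ 38 g
chicken stock: (3 cup + 2 tbsp = 3.125 cup) × 3/2 × 240 mL/cup = 1125 mL
vegetable broth: 120 mL × 3/2 ÷ 240 mL/cup × 240 g/cup = 180 g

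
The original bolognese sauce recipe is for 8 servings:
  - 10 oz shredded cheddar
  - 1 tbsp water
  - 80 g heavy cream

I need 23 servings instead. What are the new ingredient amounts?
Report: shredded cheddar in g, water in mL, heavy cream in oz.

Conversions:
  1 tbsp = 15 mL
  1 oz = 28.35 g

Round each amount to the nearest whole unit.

Scaling factor: 23/8 = 2.875.
shredded cheddar: 10 oz × 23/8 × 28.35 g/oz ≈ 815 g
water: 1 tbsp × 23/8 × 15 mL/tbsp ≈ 43 mL
heavy cream: 80 g × 23/8 ÷ 28.35 g/oz ≈ 8 oz

shredded cheddar: 815 g; water: 43 mL; heavy cream: 8 oz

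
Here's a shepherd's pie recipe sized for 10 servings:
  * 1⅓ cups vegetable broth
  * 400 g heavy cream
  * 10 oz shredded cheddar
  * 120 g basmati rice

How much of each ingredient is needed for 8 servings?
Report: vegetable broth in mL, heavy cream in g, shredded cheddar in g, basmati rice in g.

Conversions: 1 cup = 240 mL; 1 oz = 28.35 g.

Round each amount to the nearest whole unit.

vegetable broth: 256 mL; heavy cream: 320 g; shredded cheddar: 227 g; basmati rice: 96 g

Scaling factor: 8/10 = 4/5 = 0.8.
vegetable broth: 4/3 cup × 4/5 × 240 mL/cup = 256 mL
heavy cream: 400 g × 4/5 = 320 g
shredded cheddar: 10 oz × 4/5 × 28.35 g/oz ≈ 227 g
basmati rice: 120 g × 4/5 = 96 g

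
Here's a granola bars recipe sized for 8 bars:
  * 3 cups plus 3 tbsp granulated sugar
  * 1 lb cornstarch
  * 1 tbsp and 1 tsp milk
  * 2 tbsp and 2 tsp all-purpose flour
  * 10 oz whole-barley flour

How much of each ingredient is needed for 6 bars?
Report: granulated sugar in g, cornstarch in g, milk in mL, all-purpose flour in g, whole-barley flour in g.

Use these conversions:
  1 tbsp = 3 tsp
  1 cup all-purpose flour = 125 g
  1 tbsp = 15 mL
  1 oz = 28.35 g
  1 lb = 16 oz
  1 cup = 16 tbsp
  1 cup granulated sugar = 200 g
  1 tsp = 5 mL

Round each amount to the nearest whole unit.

Scaling factor: 6/8 = 3/4 = 0.75.
granulated sugar: (3 cup + 3 tbsp = 3.1875 cup) × 3/4 × 200 g/cup ≈ 478 g
cornstarch: 1 lb × 3/4 × 16 oz/lb × 28.35 g/oz ≈ 340 g
milk: (1 tbsp + 1 tsp = 4/3 tbsp) × 3/4 × 15 mL/tbsp = 15 mL
all-purpose flour: (2 tbsp + 2 tsp = 8/3 tbsp) × 3/4 ÷ 16 tbsp/cup × 125 g/cup ≈ 16 g
whole-barley flour: 10 oz × 3/4 × 28.35 g/oz ≈ 213 g

granulated sugar: 478 g; cornstarch: 340 g; milk: 15 mL; all-purpose flour: 16 g; whole-barley flour: 213 g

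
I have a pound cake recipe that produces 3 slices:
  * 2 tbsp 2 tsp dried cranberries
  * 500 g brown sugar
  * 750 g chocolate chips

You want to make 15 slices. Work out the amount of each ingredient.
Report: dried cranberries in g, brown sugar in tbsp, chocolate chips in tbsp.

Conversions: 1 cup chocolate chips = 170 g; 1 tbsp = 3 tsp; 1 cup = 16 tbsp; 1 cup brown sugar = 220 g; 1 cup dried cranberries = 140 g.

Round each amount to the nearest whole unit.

Scaling factor: 15/3 = 5.
dried cranberries: (2 tbsp + 2 tsp = 8/3 tbsp) × 5 ÷ 16 tbsp/cup × 140 g/cup ≈ 117 g
brown sugar: 500 g × 5 ÷ 220 g/cup × 16 tbsp/cup ≈ 182 tbsp
chocolate chips: 750 g × 5 ÷ 170 g/cup × 16 tbsp/cup ≈ 353 tbsp

dried cranberries: 117 g; brown sugar: 182 tbsp; chocolate chips: 353 tbsp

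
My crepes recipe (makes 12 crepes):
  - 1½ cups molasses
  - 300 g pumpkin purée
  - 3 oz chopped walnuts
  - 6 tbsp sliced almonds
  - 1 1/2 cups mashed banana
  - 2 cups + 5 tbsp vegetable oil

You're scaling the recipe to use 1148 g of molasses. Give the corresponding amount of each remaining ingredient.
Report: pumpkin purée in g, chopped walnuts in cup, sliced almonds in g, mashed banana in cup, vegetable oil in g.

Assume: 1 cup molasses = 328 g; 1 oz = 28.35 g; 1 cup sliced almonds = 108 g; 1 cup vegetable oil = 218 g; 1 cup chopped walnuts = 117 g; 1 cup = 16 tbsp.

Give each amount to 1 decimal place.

The original recipe has 492 g of molasses, so the scaling factor is 1148 ÷ 492 = 7/3.
pumpkin purée: 300 g × 7/3 = 700.0 g
chopped walnuts: 3 oz × 7/3 × 28.35 g/oz ÷ 117 g/cup ≈ 1.7 cup
sliced almonds: 6 tbsp × 7/3 ÷ 16 tbsp/cup × 108 g/cup = 94.5 g
mashed banana: 1.5 cup × 7/3 = 3.5 cup
vegetable oil: (2 cup + 5 tbsp = 2.3125 cup) × 7/3 × 218 g/cup ≈ 1176.3 g

pumpkin purée: 700.0 g; chopped walnuts: 1.7 cup; sliced almonds: 94.5 g; mashed banana: 3.5 cup; vegetable oil: 1176.3 g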